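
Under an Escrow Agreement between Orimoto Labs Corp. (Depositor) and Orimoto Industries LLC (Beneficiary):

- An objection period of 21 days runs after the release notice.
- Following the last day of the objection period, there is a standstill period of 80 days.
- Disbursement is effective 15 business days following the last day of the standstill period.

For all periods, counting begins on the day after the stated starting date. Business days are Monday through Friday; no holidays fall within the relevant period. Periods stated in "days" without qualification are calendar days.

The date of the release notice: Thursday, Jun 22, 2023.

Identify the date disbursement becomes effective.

The last day of the objection period: 21 calendar days after Jun 22, 2023 is Jul 13, 2023.
Adding 80 calendar days to Jul 13, 2023 gives Oct 1, 2023, which is the last day of the standstill period.
The date disbursement becomes effective: 15 business days after Sunday, Oct 1, 2023, skipping weekends — Oct 2, Oct 3, Oct 4, Oct 5, …, Oct 18, Oct 19, Oct 20 — lands on Friday, Oct 20, 2023.

Oct 20, 2023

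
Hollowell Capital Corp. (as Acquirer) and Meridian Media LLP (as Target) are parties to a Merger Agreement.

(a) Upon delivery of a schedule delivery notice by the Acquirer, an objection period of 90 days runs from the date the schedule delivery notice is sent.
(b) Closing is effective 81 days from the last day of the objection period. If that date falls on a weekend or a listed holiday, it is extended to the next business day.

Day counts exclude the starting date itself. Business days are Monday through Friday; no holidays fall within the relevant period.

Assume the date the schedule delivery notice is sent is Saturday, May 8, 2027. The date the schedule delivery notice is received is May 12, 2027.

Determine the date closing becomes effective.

The last day of the objection period: May 8, 2027 + 90 days = August 6, 2027.
The date closing becomes effective: August 6, 2027 + 81 days = October 26, 2027. October 26, 2027 is a Tuesday, so no roll-forward applies.

October 26, 2027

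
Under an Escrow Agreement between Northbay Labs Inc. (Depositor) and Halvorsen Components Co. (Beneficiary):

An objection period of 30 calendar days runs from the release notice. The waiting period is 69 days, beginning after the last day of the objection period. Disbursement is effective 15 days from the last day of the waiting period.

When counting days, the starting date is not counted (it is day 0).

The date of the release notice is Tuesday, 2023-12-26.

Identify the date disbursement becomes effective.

2024-04-18

Adding 30 calendar days to 2023-12-26 gives 2024-01-25, which is the last day of the objection period.
The last day of the waiting period: 69 calendar days after 2024-01-25 is 2024-04-03.
The date disbursement becomes effective: 2024-04-03 + 15 days = 2024-04-18.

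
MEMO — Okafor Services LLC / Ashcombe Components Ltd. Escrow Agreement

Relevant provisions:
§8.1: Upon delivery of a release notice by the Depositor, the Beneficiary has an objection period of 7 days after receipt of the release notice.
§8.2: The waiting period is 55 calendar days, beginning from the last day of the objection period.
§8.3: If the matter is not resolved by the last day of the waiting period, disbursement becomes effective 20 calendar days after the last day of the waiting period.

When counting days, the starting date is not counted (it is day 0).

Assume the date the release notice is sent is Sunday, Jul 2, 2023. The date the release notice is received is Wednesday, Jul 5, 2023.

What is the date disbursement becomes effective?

Sep 25, 2023

Adding 7 calendar days to Jul 5, 2023 gives Jul 12, 2023, which is the last day of the objection period.
The last day of the waiting period: 55 calendar days after Jul 12, 2023 is Sep 5, 2023.
The date disbursement becomes effective: Sep 5, 2023 + 20 days = Sep 25, 2023.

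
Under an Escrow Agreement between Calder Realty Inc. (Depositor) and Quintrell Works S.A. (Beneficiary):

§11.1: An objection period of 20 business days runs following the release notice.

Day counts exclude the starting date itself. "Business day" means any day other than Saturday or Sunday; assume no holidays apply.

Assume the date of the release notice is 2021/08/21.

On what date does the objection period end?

From Saturday, 2021/08/21, 20 business days (Aug 23, Aug 24, Aug 25, Aug 26, …, Sep 15, Sep 16, Sep 17, skipping weekends) brings us to Friday, 2021/09/17, which is the last day of the objection period.

2021/09/17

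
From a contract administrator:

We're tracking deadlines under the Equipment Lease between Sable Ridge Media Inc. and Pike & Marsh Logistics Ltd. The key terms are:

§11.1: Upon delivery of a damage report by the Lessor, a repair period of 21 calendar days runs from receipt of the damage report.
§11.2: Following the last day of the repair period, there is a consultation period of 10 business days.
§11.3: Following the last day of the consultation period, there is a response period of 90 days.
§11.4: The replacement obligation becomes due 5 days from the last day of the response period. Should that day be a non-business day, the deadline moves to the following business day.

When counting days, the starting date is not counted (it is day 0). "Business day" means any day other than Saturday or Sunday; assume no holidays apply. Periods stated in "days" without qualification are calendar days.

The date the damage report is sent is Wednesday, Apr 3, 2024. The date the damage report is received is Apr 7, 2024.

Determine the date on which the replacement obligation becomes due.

The last day of the repair period: 21 calendar days after Apr 7, 2024 is Apr 28, 2024.
From Sunday, Apr 28, 2024, 10 business days (Apr 29, Apr 30, May 1, May 2, May 3, May 6, May 7, May 8, May 9, May 10, skipping weekends) brings us to Friday, May 10, 2024, which is the last day of the consultation period.
Adding 90 calendar days to May 10, 2024 gives Aug 8, 2024, which is the last day of the response period.
The date on which the replacement obligation becomes due: 5 calendar days after Aug 8, 2024 is Aug 13, 2024. Aug 13, 2024 is a Tuesday, so no roll-forward applies.

Aug 13, 2024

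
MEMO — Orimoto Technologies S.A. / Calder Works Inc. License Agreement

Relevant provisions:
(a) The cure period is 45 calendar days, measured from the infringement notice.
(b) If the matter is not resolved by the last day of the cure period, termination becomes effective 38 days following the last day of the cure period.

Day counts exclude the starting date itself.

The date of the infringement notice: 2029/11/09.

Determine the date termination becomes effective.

The last day of the cure period: 2029/11/09 + 45 days = 2029/12/24.
The date termination becomes effective: 2029/12/24 + 38 days = 2030/01/31.

2030/01/31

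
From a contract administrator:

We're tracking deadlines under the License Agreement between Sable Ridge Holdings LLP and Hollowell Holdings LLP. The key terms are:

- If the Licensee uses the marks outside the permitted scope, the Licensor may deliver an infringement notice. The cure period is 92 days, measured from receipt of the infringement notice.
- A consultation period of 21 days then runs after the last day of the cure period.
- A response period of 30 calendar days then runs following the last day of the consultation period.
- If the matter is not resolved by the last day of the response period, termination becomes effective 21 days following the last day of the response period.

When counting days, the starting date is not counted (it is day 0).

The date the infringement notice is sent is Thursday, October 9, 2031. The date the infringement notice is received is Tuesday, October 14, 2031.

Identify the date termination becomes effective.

March 26, 2032

Adding 92 calendar days to October 14, 2031 gives January 14, 2032, which is the last day of the cure period.
The last day of the consultation period: 21 calendar days after January 14, 2032 is February 4, 2032.
The last day of the response period: February 4, 2032 + 30 days = March 5, 2032.
Adding 21 calendar days to March 5, 2032 gives March 26, 2032, which is the date termination becomes effective.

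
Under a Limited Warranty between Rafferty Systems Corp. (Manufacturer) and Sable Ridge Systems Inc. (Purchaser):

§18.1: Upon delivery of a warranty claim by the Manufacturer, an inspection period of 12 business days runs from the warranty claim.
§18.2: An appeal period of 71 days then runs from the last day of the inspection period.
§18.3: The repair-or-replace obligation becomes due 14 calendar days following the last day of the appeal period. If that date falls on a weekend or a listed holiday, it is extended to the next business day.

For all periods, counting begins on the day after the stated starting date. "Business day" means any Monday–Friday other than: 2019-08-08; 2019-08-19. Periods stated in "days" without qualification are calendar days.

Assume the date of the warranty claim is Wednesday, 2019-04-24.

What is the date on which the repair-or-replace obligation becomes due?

From Wednesday, 2019-04-24, 12 business days (Apr 25, Apr 26, Apr 29, Apr 30, …, May 8, May 9, May 10, skipping weekends) brings us to Friday, 2019-05-10, which is the last day of the inspection period.
The last day of the appeal period: 2019-05-10 + 71 days = 2019-07-20.
The date on which the repair-or-replace obligation becomes due: 2019-07-20 + 14 days = 2019-08-03. That falls on a Saturday, so it rolls to the next business day, Monday, 2019-08-05.

2019-08-05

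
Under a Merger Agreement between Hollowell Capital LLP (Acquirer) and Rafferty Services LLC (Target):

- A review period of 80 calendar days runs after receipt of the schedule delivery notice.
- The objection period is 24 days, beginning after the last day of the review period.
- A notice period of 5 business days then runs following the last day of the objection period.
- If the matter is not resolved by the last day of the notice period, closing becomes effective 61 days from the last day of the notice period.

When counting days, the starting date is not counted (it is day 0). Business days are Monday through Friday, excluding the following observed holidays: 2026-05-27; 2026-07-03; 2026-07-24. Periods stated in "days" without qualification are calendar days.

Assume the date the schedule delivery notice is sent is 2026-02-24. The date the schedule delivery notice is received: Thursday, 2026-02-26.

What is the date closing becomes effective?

The last day of the review period: 2026-02-26 + 80 days = 2026-05-17.
Adding 24 calendar days to 2026-05-17 gives 2026-06-10, which is the last day of the objection period.
The last day of the notice period: counting 5 business days from Wednesday, 2026-06-10 (Jun 11, Jun 12, Jun 15, Jun 16, Jun 17, skipping weekends) reaches Wednesday, 2026-06-17.
The date closing becomes effective: 61 calendar days after 2026-06-17 is 2026-08-17.

2026-08-17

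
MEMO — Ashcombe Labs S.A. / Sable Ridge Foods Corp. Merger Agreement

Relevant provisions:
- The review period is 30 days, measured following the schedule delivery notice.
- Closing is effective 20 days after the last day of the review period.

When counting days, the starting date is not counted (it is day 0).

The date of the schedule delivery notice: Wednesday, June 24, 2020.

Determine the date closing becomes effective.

Adding 30 calendar days to June 24, 2020 gives July 24, 2020, which is the last day of the review period.
The date closing becomes effective: July 24, 2020 + 20 days = August 13, 2020.

August 13, 2020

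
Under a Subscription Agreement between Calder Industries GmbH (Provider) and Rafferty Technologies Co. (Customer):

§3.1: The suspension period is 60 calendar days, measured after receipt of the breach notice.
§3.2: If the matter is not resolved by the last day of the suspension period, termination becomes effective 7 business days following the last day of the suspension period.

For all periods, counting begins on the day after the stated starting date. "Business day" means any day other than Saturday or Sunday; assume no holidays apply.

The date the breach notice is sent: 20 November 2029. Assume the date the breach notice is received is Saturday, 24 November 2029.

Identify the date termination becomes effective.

Adding 60 calendar days to 24 November 2029 gives 23 January 2030, which is the last day of the suspension period.
The date termination becomes effective: 7 business days after Wednesday, 23 January 2030, skipping weekends — Jan 24, Jan 25, Jan 28, Jan 29, Jan 30, Jan 31, Feb 1 — lands on Friday, 1 February 2030.

1 February 2030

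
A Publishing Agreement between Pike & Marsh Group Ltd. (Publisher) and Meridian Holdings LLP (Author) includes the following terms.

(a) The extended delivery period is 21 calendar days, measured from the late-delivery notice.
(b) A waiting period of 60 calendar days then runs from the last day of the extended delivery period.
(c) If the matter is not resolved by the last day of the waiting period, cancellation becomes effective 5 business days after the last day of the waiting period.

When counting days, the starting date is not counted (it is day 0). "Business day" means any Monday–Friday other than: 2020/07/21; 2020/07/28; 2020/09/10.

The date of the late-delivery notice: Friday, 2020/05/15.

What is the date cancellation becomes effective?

2020/08/11

The last day of the extended delivery period: 2020/05/15 + 21 days = 2020/06/05.
The last day of the waiting period: 2020/06/05 + 60 days = 2020/08/04.
The date cancellation becomes effective: counting 5 business days from Tuesday, 2020/08/04 (Aug 5, Aug 6, Aug 7, Aug 10, Aug 11, skipping weekends) reaches Tuesday, 2020/08/11.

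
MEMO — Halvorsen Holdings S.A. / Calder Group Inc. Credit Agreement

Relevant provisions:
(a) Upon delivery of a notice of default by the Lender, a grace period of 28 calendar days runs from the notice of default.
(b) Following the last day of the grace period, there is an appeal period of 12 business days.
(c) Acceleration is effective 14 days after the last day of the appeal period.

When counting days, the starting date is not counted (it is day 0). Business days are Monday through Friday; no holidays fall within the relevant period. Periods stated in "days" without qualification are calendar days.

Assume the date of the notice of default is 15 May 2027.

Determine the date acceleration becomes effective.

Adding 28 calendar days to 15 May 2027 gives 12 June 2027, which is the last day of the grace period.
From Saturday, 12 June 2027, 12 business days (Jun 14, Jun 15, Jun 16, Jun 17, …, Jun 25, Jun 28, Jun 29, skipping weekends) brings us to Tuesday, 29 June 2027, which is the last day of the appeal period.
The date acceleration becomes effective: 29 June 2027 + 14 days = 13 July 2027.

13 July 2027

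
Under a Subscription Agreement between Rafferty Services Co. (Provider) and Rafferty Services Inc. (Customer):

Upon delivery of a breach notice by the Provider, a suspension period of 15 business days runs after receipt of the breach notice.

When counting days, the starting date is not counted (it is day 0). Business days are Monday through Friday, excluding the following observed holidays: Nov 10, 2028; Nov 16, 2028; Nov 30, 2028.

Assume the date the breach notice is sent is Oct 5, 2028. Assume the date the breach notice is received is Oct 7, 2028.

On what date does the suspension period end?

From Saturday, Oct 7, 2028, 15 business days (Oct 9, Oct 10, Oct 11, Oct 12, …, Oct 25, Oct 26, Oct 27, skipping weekends) brings us to Friday, Oct 27, 2028, which is the last day of the suspension period.

Oct 27, 2028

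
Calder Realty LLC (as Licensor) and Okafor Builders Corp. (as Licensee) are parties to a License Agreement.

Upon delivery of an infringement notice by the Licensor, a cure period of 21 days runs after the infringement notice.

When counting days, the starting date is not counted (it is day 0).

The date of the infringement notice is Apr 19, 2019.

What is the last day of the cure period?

May 10, 2019

The last day of the cure period: Apr 19, 2019 + 21 days = May 10, 2019.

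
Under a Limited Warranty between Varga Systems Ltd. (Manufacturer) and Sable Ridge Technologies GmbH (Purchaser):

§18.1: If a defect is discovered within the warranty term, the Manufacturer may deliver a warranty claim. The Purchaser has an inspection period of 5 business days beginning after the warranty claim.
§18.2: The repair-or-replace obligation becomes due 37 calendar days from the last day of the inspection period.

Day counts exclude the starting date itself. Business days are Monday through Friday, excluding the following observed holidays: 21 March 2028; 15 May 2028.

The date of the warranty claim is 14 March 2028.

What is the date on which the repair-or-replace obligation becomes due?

28 April 2028

The last day of the inspection period: 5 business days after Tuesday, 14 March 2028, skipping weekends and the listed holiday on Mar 21 — Mar 15, Mar 16, Mar 17, Mar 20, Mar 22 — lands on Wednesday, 22 March 2028.
The date on which the repair-or-replace obligation becomes due: 37 calendar days after 22 March 2028 is 28 April 2028.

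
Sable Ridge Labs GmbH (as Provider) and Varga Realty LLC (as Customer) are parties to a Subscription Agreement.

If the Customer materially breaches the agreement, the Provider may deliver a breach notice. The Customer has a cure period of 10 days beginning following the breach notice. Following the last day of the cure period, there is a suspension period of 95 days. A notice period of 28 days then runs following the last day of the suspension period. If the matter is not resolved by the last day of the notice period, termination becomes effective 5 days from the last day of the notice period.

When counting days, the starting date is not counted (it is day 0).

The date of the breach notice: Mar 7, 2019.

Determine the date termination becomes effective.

Jul 23, 2019

Adding 10 calendar days to Mar 7, 2019 gives Mar 17, 2019, which is the last day of the cure period.
Adding 95 calendar days to Mar 17, 2019 gives Jun 20, 2019, which is the last day of the suspension period.
The last day of the notice period: Jun 20, 2019 + 28 days = Jul 18, 2019.
The date termination becomes effective: 5 calendar days after Jul 18, 2019 is Jul 23, 2019.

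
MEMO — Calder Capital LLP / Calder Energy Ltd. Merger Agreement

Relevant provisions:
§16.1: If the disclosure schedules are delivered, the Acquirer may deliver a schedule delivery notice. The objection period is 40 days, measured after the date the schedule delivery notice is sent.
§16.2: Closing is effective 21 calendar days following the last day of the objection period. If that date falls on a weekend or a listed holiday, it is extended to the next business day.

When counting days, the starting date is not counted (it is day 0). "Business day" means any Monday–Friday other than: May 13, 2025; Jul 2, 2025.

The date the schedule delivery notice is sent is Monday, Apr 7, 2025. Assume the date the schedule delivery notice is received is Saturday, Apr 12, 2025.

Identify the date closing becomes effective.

Adding 40 calendar days to Apr 7, 2025 gives May 17, 2025, which is the last day of the objection period.
Adding 21 calendar days to May 17, 2025 gives Jun 7, 2025, which is the date closing becomes effective. That falls on a Saturday, so it rolls to the next business day, Monday, Jun 9, 2025.

Jun 9, 2025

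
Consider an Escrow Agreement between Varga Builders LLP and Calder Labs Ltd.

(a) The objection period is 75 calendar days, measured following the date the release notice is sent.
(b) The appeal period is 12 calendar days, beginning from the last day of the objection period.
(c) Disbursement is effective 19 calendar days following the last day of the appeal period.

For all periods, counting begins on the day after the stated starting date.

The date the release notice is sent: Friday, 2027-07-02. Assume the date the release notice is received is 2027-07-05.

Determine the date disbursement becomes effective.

The last day of the objection period: 2027-07-02 + 75 days = 2027-09-15.
The last day of the appeal period: 12 calendar days after 2027-09-15 is 2027-09-27.
Adding 19 calendar days to 2027-09-27 gives 2027-10-16, which is the date disbursement becomes effective.

2027-10-16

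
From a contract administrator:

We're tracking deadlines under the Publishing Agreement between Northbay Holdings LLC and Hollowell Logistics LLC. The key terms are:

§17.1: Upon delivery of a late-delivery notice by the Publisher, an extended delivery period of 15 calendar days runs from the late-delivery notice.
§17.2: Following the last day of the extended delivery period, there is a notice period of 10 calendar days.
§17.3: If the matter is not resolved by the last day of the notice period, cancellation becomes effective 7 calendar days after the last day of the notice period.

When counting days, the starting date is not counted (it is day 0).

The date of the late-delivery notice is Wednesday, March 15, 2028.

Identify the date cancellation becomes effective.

The last day of the extended delivery period: 15 calendar days after March 15, 2028 is March 30, 2028.
Adding 10 calendar days to March 30, 2028 gives April 9, 2028, which is the last day of the notice period.
The date cancellation becomes effective: April 9, 2028 + 7 days = April 16, 2028.

April 16, 2028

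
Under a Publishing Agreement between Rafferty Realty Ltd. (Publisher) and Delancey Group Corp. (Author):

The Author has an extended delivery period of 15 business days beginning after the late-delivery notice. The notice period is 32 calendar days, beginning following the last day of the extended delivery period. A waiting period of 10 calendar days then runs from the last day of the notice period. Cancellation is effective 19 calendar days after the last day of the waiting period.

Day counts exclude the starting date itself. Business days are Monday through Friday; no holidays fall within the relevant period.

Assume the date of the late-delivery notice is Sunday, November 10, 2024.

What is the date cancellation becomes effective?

January 29, 2025

The last day of the extended delivery period: 15 business days after Sunday, November 10, 2024, skipping weekends — Nov 11, Nov 12, Nov 13, Nov 14, …, Nov 27, Nov 28, Nov 29 — lands on Friday, November 29, 2024.
Adding 32 calendar days to November 29, 2024 gives December 31, 2024, which is the last day of the notice period.
Adding 10 calendar days to December 31, 2024 gives January 10, 2025, which is the last day of the waiting period.
The date cancellation becomes effective: January 10, 2025 + 19 days = January 29, 2025.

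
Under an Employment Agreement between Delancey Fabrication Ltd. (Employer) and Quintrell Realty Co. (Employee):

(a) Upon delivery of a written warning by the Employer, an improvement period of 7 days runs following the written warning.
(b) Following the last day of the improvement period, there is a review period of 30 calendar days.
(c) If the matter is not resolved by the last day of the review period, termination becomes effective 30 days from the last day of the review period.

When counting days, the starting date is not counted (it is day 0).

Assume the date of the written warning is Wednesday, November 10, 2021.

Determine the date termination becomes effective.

January 16, 2022

Adding 7 calendar days to November 10, 2021 gives November 17, 2021, which is the last day of the improvement period.
The last day of the review period: November 17, 2021 + 30 days = December 17, 2021.
Adding 30 calendar days to December 17, 2021 gives January 16, 2022, which is the date termination becomes effective.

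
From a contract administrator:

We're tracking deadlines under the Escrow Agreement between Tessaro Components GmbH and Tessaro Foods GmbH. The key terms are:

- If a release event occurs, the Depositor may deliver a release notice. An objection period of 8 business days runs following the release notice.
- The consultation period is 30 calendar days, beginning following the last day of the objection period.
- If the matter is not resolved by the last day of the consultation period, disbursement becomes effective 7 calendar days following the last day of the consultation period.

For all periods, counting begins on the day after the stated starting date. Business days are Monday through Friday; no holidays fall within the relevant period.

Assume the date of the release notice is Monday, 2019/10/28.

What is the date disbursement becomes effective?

From Monday, 2019/10/28, 8 business days (Oct 29, Oct 30, Oct 31, Nov 1, Nov 4, Nov 5, Nov 6, Nov 7, skipping weekends) brings us to Thursday, 2019/11/07, which is the last day of the objection period.
Adding 30 calendar days to 2019/11/07 gives 2019/12/07, which is the last day of the consultation period.
The date disbursement becomes effective: 7 calendar days after 2019/12/07 is 2019/12/14.

2019/12/14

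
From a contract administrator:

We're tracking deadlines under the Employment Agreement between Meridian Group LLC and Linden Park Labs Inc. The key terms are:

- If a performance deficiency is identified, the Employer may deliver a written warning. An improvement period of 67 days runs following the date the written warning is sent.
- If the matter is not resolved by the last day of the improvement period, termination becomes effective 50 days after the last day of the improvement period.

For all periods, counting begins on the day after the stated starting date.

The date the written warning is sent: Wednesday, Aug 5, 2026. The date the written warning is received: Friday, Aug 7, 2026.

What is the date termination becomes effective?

Adding 67 calendar days to Aug 5, 2026 gives Oct 11, 2026, which is the last day of the improvement period.
The date termination becomes effective: Oct 11, 2026 + 50 days = Nov 30, 2026.

Nov 30, 2026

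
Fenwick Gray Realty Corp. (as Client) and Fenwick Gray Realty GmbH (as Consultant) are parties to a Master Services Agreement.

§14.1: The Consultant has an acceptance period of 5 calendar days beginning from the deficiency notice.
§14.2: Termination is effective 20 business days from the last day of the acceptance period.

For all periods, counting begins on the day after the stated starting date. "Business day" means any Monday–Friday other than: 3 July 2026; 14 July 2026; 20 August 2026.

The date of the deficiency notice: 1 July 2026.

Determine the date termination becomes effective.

The last day of the acceptance period: 5 calendar days after 1 July 2026 is 6 July 2026.
From Monday, 6 July 2026, 20 business days (Jul 7, Jul 8, Jul 9, Jul 10, …, Jul 31, Aug 3, Aug 4, skipping weekends and the listed holiday on Jul 14) brings us to Tuesday, 4 August 2026, which is the date termination becomes effective.

4 August 2026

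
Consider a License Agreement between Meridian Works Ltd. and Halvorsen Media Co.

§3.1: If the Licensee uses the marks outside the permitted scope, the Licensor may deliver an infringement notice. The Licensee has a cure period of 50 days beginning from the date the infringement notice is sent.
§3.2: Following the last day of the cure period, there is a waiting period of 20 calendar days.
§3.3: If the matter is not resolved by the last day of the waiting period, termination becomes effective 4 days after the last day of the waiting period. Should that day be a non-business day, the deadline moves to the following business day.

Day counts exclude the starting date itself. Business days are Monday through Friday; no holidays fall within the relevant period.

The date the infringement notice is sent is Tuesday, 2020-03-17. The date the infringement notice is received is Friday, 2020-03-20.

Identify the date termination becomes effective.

Adding 50 calendar days to 2020-03-17 gives 2020-05-06, which is the last day of the cure period.
Adding 20 calendar days to 2020-05-06 gives 2020-05-26, which is the last day of the waiting period.
The date termination becomes effective: 2020-05-26 + 4 days = 2020-05-30. That falls on a Saturday, so it rolls to the next business day, Monday, 2020-06-01.

2020-06-01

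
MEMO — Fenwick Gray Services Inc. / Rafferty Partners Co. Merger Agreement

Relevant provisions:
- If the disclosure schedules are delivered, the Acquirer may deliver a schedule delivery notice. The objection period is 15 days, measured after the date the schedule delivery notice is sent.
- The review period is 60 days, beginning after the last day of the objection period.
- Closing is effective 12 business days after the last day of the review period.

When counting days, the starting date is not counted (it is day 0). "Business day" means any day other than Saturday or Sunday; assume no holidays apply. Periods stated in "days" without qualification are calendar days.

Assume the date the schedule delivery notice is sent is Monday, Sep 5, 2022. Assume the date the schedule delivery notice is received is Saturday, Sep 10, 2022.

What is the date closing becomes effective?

Dec 6, 2022

Adding 15 calendar days to Sep 5, 2022 gives Sep 20, 2022, which is the last day of the objection period.
Adding 60 calendar days to Sep 20, 2022 gives Nov 19, 2022, which is the last day of the review period.
The date closing becomes effective: 12 business days after Saturday, Nov 19, 2022, skipping weekends — Nov 21, Nov 22, Nov 23, Nov 24, …, Dec 2, Dec 5, Dec 6 — lands on Tuesday, Dec 6, 2022.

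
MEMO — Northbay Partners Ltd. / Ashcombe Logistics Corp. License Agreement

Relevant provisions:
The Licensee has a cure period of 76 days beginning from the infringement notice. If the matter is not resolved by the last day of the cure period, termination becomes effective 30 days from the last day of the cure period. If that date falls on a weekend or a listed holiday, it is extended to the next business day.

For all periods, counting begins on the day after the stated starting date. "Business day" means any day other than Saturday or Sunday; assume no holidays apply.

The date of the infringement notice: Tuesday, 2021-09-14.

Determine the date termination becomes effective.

The last day of the cure period: 2021-09-14 + 76 days = 2021-11-29.
The date termination becomes effective: 30 calendar days after 2021-11-29 is 2021-12-29. 2021-12-29 is a Wednesday, so no roll-forward applies.

2021-12-29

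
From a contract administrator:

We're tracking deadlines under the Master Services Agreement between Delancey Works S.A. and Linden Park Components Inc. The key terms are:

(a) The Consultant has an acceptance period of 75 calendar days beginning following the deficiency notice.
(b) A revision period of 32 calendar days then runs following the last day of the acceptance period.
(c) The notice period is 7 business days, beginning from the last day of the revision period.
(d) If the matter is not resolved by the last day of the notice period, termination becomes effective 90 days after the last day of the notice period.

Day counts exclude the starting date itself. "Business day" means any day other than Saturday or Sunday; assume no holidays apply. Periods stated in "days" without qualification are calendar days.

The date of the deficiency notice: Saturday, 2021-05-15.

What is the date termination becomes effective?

2021-12-07

Adding 75 calendar days to 2021-05-15 gives 2021-07-29, which is the last day of the acceptance period.
Adding 32 calendar days to 2021-07-29 gives 2021-08-30, which is the last day of the revision period.
The last day of the notice period: 7 business days after Monday, 2021-08-30, skipping weekends — Aug 31, Sep 1, Sep 2, Sep 3, Sep 6, Sep 7, Sep 8 — lands on Wednesday, 2021-09-08.
The date termination becomes effective: 90 calendar days after 2021-09-08 is 2021-12-07.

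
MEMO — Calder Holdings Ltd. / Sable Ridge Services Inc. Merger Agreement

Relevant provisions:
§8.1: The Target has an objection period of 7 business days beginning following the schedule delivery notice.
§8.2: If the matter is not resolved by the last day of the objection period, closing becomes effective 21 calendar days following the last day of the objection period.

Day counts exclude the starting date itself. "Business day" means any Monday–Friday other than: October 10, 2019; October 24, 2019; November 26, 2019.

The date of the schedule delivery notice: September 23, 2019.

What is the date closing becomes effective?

October 23, 2019

The last day of the objection period: counting 7 business days from Monday, September 23, 2019 (Sep 24, Sep 25, Sep 26, Sep 27, Sep 30, Oct 1, Oct 2, skipping weekends) reaches Wednesday, October 2, 2019.
Adding 21 calendar days to October 2, 2019 gives October 23, 2019, which is the date closing becomes effective.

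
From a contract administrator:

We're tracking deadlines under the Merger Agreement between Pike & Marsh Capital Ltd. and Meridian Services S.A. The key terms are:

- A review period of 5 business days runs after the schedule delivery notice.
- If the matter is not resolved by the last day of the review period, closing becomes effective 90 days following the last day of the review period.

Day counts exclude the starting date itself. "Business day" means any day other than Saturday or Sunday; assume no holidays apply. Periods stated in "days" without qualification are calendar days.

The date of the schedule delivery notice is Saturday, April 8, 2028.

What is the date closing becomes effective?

July 13, 2028

From Saturday, April 8, 2028, 5 business days (Apr 10, Apr 11, Apr 12, Apr 13, Apr 14, skipping weekends) brings us to Friday, April 14, 2028, which is the last day of the review period.
The date closing becomes effective: April 14, 2028 + 90 days = July 13, 2028.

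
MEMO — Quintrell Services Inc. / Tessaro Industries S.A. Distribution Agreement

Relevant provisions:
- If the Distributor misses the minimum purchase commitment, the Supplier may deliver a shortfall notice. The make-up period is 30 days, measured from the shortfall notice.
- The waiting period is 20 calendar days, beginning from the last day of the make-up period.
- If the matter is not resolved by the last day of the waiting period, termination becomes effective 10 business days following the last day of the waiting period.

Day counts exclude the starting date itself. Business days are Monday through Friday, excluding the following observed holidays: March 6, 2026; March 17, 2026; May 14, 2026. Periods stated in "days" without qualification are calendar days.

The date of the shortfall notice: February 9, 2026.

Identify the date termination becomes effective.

April 14, 2026

Adding 30 calendar days to February 9, 2026 gives March 11, 2026, which is the last day of the make-up period.
The last day of the waiting period: 20 calendar days after March 11, 2026 is March 31, 2026.
The date termination becomes effective: 10 business days after Tuesday, March 31, 2026, skipping weekends — Apr 1, Apr 2, Apr 3, Apr 6, Apr 7, Apr 8, Apr 9, Apr 10, Apr 13, Apr 14 — lands on Tuesday, April 14, 2026.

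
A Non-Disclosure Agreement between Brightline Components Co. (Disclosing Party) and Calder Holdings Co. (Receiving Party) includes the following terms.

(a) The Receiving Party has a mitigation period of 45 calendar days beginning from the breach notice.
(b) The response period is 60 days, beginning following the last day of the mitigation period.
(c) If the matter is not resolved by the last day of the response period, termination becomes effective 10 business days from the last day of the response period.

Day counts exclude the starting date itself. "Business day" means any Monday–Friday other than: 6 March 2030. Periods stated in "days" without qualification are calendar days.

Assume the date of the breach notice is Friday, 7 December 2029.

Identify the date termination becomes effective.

5 April 2030

The last day of the mitigation period: 45 calendar days after 7 December 2029 is 21 January 2030.
The last day of the response period: 21 January 2030 + 60 days = 22 March 2030.
From Friday, 22 March 2030, 10 business days (Mar 25, Mar 26, Mar 27, Mar 28, Mar 29, Apr 1, Apr 2, Apr 3, Apr 4, Apr 5, skipping weekends) brings us to Friday, 5 April 2030, which is the date termination becomes effective.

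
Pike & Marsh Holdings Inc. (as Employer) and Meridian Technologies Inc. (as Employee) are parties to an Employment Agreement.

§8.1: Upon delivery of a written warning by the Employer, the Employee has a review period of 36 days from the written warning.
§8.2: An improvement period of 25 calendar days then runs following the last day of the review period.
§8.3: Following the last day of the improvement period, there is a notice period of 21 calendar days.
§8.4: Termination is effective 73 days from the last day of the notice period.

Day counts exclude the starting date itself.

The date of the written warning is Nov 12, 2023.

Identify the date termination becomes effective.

Apr 15, 2024

The last day of the review period: Nov 12, 2023 + 36 days = Dec 18, 2023.
The last day of the improvement period: Dec 18, 2023 + 25 days = Jan 12, 2024.
The last day of the notice period: Jan 12, 2024 + 21 days = Feb 2, 2024.
Adding 73 calendar days to Feb 2, 2024 gives Apr 15, 2024, which is the date termination becomes effective.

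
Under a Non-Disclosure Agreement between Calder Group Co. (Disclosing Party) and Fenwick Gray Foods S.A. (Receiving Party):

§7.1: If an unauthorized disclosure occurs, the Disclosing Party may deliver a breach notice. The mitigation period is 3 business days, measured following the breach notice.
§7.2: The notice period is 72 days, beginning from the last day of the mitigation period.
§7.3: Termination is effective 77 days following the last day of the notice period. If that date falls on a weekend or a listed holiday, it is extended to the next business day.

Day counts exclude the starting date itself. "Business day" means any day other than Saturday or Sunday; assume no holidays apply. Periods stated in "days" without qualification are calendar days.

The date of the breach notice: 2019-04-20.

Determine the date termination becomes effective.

2019-09-20

From Saturday, 2019-04-20, 3 business days (Apr 22, Apr 23, Apr 24, skipping weekends) brings us to Wednesday, 2019-04-24, which is the last day of the mitigation period.
Adding 72 calendar days to 2019-04-24 gives 2019-07-05, which is the last day of the notice period.
Adding 77 calendar days to 2019-07-05 gives 2019-09-20, which is the date termination becomes effective. 2019-09-20 is a Friday, so no roll-forward applies.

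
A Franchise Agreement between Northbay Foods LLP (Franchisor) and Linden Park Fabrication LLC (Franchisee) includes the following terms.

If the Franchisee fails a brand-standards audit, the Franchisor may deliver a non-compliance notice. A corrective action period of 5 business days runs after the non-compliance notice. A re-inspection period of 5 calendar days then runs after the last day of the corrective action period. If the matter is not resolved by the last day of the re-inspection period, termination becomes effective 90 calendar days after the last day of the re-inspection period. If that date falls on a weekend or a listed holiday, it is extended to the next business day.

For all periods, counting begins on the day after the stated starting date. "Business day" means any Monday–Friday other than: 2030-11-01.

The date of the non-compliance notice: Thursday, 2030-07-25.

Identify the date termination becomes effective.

The last day of the corrective action period: 5 business days after Thursday, 2030-07-25, skipping weekends — Jul 26, Jul 29, Jul 30, Jul 31, Aug 1 — lands on Thursday, 2030-08-01.
The last day of the re-inspection period: 2030-08-01 + 5 days = 2030-08-06.
The date termination becomes effective: 2030-08-06 + 90 days = 2030-11-04. 2030-11-04 is a Monday and is not a listed holiday, so no roll-forward applies.

2030-11-04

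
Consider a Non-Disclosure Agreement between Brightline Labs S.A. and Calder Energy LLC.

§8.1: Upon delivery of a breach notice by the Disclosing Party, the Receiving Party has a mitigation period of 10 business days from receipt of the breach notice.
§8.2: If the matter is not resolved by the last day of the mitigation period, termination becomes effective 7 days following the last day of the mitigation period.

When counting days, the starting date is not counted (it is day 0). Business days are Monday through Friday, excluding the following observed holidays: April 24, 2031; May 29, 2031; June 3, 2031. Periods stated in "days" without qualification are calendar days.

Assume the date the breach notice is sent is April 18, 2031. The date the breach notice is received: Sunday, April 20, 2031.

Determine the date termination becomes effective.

From Sunday, April 20, 2031, 10 business days (Apr 21, Apr 22, Apr 23, Apr 25, Apr 28, Apr 29, Apr 30, May 1, May 2, May 5, skipping weekends and the listed holiday on Apr 24) brings us to Monday, May 5, 2031, which is the last day of the mitigation period.
Adding 7 calendar days to May 5, 2031 gives May 12, 2031, which is the date termination becomes effective.

May 12, 2031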